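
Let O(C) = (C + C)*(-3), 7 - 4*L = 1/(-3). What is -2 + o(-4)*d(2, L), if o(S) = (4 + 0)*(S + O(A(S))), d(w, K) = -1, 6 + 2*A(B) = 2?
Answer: -34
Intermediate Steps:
L = 11/6 (L = 7/4 - ¼/(-3) = 7/4 - ¼*(-⅓) = 7/4 + 1/12 = 11/6 ≈ 1.8333)
A(B) = -2 (A(B) = -3 + (½)*2 = -3 + 1 = -2)
O(C) = -6*C (O(C) = (2*C)*(-3) = -6*C)
o(S) = 48 + 4*S (o(S) = (4 + 0)*(S - 6*(-2)) = 4*(S + 12) = 4*(12 + S) = 48 + 4*S)
-2 + o(-4)*d(2, L) = -2 + (48 + 4*(-4))*(-1) = -2 + (48 - 16)*(-1) = -2 + 32*(-1) = -2 - 32 = -34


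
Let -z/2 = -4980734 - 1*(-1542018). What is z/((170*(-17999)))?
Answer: -3438716/1529915 ≈ -2.2477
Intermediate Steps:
z = 6877432 (z = -2*(-4980734 - 1*(-1542018)) = -2*(-4980734 + 1542018) = -2*(-3438716) = 6877432)
z/((170*(-17999))) = 6877432/((170*(-17999))) = 6877432/(-3059830) = 6877432*(-1/3059830) = -3438716/1529915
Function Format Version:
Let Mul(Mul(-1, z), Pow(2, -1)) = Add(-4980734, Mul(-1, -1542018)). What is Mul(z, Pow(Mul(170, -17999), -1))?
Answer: Rational(-3438716, 1529915) ≈ -2.2477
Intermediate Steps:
z = 6877432 (z = Mul(-2, Add(-4980734, Mul(-1, -1542018))) = Mul(-2, Add(-4980734, 1542018)) = Mul(-2, -3438716) = 6877432)
Mul(z, Pow(Mul(170, -17999), -1)) = Mul(6877432, Pow(Mul(170, -17999), -1)) = Mul(6877432, Pow(-3059830, -1)) = Mul(6877432, Rational(-1, 3059830)) = Rational(-3438716, 1529915)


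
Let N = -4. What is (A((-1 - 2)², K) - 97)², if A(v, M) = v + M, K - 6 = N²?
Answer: 4356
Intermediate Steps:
K = 22 (K = 6 + (-4)² = 6 + 16 = 22)
A(v, M) = M + v
(A((-1 - 2)², K) - 97)² = ((22 + (-1 - 2)²) - 97)² = ((22 + (-3)²) - 97)² = ((22 + 9) - 97)² = (31 - 97)² = (-66)² = 4356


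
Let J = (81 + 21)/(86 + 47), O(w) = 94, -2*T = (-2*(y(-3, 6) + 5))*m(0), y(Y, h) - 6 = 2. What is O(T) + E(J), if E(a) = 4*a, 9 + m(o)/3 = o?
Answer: 12910/133 ≈ 97.068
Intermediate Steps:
y(Y, h) = 8 (y(Y, h) = 6 + 2 = 8)
m(o) = -27 + 3*o
T = -351 (T = -(-2*(8 + 5))*(-27 + 3*0)/2 = -(-2*13)*(-27 + 0)/2 = -(-13)*(-27) = -1/2*702 = -351)
J = 102/133 ≈ 0.76692
O(T) + E(J) = 94 + 4*(102/133) = 94 + 408/133 = 12910/133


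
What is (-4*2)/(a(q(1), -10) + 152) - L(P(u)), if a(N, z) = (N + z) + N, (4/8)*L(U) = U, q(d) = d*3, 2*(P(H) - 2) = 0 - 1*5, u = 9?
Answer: 35/37 ≈ 0.94595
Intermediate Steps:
P(H) = -1/2 (P(H) = 2 + (0 - 1*5)/2 = 2 + (0 - 5)/2 = 2 + (1/2)*(-5) = 2 - 5/2 = -1/2)
q(d) = 3*d
L(U) = 2*U
a(N, z) = z + 2*N
(-4*2)/(a(q(1), -10) + 152) - L(P(u)) = (-4*2)/((-10 + 2*(3*1)) + 152) - 2*(-1)/2 = -8/((-10 + 2*3) + 152) - 1*(-1) = -8/((-10 + 6) + 152) + 1 = -8/(-4 + 152) + 1 = -8/148 + 1 = (1/148)*(-8) + 1 = -2/37 + 1 = 35/37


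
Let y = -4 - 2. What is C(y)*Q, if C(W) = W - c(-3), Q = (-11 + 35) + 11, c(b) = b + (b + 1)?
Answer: -35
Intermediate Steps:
c(b) = 1 + 2*b (c(b) = b + (1 + b) = 1 + 2*b)
y = -6
Q = 35 (Q = 24 + 11 = 35)
C(W) = 5 + W (C(W) = W - (1 + 2*(-3)) = W - (1 - 6) = W - 1*(-5) = W + 5 = 5 + W)
C(y)*Q = (5 - 6)*35 = -1*35 = -35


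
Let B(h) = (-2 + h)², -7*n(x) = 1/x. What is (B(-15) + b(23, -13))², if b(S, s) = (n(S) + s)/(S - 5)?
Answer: 19387220644/233289 ≈ 83104.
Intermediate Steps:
n(x) = -1/(7*x)
b(S, s) = (s - 1/(7*S))/(-5 + S) (b(S, s) = (-1/(7*S) + s)/(S - 5) = (s - 1/(7*S))/(-5 + S))
(B(-15) + b(23, -13))² = ((-2 - 15)² + (-⅐ + 23*(-13))/(23*(-5 + 23)))² = ((-17)² + (1/23)*(-⅐ - 299)/18)² = (289 + (1/23)*(1/18)*(-2094/7))² = (289 - 349/483)² = (139238/483)² = 19387220644/233289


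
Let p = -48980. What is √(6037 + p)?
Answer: I*√42943 ≈ 207.23*I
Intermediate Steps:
√(6037 + p) = √(6037 - 48980) = √(-42943) = I*√42943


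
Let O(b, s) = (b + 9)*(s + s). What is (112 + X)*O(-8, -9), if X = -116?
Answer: 72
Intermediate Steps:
O(b, s) = 2*s*(9 + b) (O(b, s) = (9 + b)*(2*s) = 2*s*(9 + b))
(112 + X)*O(-8, -9) = (112 - 116)*(2*(-9)*(9 - 8)) = -8*(-9) = -4*(-18) = 72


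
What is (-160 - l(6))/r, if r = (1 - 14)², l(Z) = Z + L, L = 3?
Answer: -1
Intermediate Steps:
l(Z) = 3 + Z (l(Z) = Z + 3 = 3 + Z)
r = 169 (r = (-13)² = 169)
(-160 - l(6))/r = (-160 - (3 + 6))/169 = (-160 - 1*9)*(1/169) = (-160 - 9)*(1/169) = -169*1/169 = -1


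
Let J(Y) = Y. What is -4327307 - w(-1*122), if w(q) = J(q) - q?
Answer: -4327307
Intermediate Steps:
w(q) = 0 (w(q) = q - q = 0)
-4327307 - w(-1*122) = -4327307 - 1*0 = -4327307 + 0 = -4327307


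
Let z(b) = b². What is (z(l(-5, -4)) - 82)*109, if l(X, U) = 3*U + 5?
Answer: -3597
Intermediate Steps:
l(X, U) = 5 + 3*U
(z(l(-5, -4)) - 82)*109 = ((5 + 3*(-4))² - 82)*109 = ((5 - 12)² - 82)*109 = ((-7)² - 82)*109 = (49 - 82)*109 = -33*109 = -3597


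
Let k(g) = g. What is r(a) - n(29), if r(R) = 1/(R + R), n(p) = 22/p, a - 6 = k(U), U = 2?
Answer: -323/464 ≈ -0.69612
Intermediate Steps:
a = 8 (a = 6 + 2 = 8)
r(R) = 1/(2*R)
r(a) - n(29) = (½)/8 - 22/29 = (½)*(⅛) - 22/29 = 1/16 - 1*22/29 = 1/16 - 22/29 = -323/464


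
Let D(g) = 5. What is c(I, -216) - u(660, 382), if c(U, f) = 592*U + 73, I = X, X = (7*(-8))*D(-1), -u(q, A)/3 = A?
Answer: -164541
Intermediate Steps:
u(q, A) = -3*A
X = -280 (X = (7*(-8))*5 = -56*5 = -280)
I = -280
c(U, f) = 73 + 592*U
c(I, -216) - u(660, 382) = (73 + 592*(-280)) - (-3)*382 = (73 - 165760) - 1*(-1146) = -165687 + 1146 = -164541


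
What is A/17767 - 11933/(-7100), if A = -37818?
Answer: -56494189/126145700 ≈ -0.44785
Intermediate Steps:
A/17767 - 11933/(-7100) = -37818/17767 - 11933/(-7100) = -37818*1/17767 - 11933*(-1/7100) = -37818/17767 + 11933/7100 = -56494189/126145700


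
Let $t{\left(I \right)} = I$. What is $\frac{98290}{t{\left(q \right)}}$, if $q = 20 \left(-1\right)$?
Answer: $- \frac{9829}{2} \approx -4914.5$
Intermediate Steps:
$q = -20$
$\frac{98290}{t{\left(q \right)}} = \frac{98290}{-20} = 98290 \left(- \frac{1}{20}\right) = - \frac{9829}{2}$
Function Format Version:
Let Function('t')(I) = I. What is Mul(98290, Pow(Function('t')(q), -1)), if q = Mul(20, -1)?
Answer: Rational(-9829, 2) ≈ -4914.5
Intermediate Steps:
q = -20
Mul(98290, Pow(Function('t')(q), -1)) = Mul(98290, Pow(-20, -1)) = Mul(98290, Rational(-1, 20)) = Rational(-9829, 2)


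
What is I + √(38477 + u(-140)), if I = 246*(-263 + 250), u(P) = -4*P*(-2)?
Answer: -3198 + √37357 ≈ -3004.7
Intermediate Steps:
u(P) = 8*P
I = -3198 (I = 246*(-13) = -3198)
I + √(38477 + u(-140)) = -3198 + √(38477 + 8*(-140)) = -3198 + √(38477 - 1120) = -3198 + √37357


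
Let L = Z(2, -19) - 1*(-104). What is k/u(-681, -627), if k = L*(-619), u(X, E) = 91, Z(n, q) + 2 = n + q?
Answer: -52615/91 ≈ -578.19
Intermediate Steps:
Z(n, q) = -2 + n + q (Z(n, q) = -2 + (n + q) = -2 + n + q)
L = 85 (L = (-2 + 2 - 19) - 1*(-104) = -19 + 104 = 85)
k = -52615 (k = 85*(-619) = -52615)
k/u(-681, -627) = -52615/91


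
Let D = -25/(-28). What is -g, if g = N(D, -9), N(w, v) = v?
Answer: 9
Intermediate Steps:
D = 25/28 (D = -25*(-1/28) = 25/28 ≈ 0.89286)
g = -9
-g = -1*(-9) = 9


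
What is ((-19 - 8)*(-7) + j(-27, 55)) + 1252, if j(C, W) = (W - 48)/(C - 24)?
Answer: 73484/51 ≈ 1440.9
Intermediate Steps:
j(C, W) = (-48 + W)/(-24 + C)
((-19 - 8)*(-7) + j(-27, 55)) + 1252 = ((-19 - 8)*(-7) + (-48 + 55)/(-24 - 27)) + 1252 = (-27*(-7) + 7/(-51)) + 1252 = (189 - 1/51*7) + 1252 = (189 - 7/51) + 1252 = 9632/51 + 1252 = 73484/51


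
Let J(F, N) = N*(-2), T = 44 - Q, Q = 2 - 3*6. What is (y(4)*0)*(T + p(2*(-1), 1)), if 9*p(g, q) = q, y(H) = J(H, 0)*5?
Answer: 0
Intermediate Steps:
Q = -16 (Q = 2 - 18 = -16)
T = 60 (T = 44 - 1*(-16) = 44 + 16 = 60)
J(F, N) = -2*N
y(H) = 0 (y(H) = -2*0*5 = 0*5 = 0)
p(g, q) = q/9
(y(4)*0)*(T + p(2*(-1), 1)) = (0*0)*(60 + (⅑)*1) = 0*(60 + ⅑) = 0*(541/9) = 0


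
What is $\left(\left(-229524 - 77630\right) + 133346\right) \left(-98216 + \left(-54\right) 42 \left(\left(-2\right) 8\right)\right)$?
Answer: $10763581824$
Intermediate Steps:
$\left(\left(-229524 - 77630\right) + 133346\right) \left(-98216 + \left(-54\right) 42 \left(\left(-2\right) 8\right)\right) = \left(\left(-229524 - 77630\right) + 133346\right) \left(-98216 - -36288\right) = \left(-307154 + 133346\right) \left(-98216 + 36288\right) = \left(-173808\right) \left(-61928\right) = 10763581824$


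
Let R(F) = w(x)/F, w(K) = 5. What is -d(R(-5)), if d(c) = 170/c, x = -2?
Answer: 170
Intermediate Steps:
R(F) = 5/F
-d(R(-5)) = -170/(5/(-5)) = -170/(5*(-⅕)) = -170/(-1) = -170*(-1) = -1*(-170) = 170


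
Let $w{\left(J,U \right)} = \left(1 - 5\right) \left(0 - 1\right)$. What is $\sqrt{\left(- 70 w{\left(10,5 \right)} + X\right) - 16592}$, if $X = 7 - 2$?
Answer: $i \sqrt{16867} \approx 129.87 i$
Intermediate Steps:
$w{\left(J,U \right)} = 4$ ($w{\left(J,U \right)} = \left(-4\right) \left(-1\right) = 4$)
$X = 5$
$\sqrt{\left(- 70 w{\left(10,5 \right)} + X\right) - 16592} = \sqrt{\left(\left(-70\right) 4 + 5\right) - 16592} = \sqrt{\left(-280 + 5\right) - 16592} = \sqrt{-275 - 16592} = \sqrt{-16867} = i \sqrt{16867}$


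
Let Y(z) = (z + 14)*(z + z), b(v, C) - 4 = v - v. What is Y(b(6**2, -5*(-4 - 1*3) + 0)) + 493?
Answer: 637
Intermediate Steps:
b(v, C) = 4 (b(v, C) = 4 + (v - v) = 4 + 0 = 4)
Y(z) = 2*z*(14 + z) (Y(z) = (14 + z)*(2*z) = 2*z*(14 + z))
Y(b(6**2, -5*(-4 - 1*3) + 0)) + 493 = 2*4*(14 + 4) + 493 = 2*4*18 + 493 = 144 + 493 = 637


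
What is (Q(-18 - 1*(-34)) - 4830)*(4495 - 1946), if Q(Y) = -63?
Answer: -12472257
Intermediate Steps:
(Q(-18 - 1*(-34)) - 4830)*(4495 - 1946) = (-63 - 4830)*(4495 - 1946) = -4893*2549 = -12472257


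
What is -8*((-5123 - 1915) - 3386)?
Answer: 83392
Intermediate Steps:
-8*((-5123 - 1915) - 3386) = -8*(-7038 - 3386) = -8*(-10424) = 83392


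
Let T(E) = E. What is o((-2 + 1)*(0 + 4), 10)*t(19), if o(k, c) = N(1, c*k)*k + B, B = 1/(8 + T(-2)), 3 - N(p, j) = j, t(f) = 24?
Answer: -4124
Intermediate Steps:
N(p, j) = 3 - j
B = ⅙ (B = 1/(8 - 2) = 1/6 = ⅙ ≈ 0.16667)
o(k, c) = ⅙ + k*(3 - c*k) (o(k, c) = (3 - c*k)*k + ⅙ = k*(3 - c*k) + ⅙ = ⅙ + k*(3 - c*k))
o((-2 + 1)*(0 + 4), 10)*t(19) = (⅙ - (-2 + 1)*(0 + 4)*(-3 + 10*((-2 + 1)*(0 + 4))))*24 = (⅙ - (-1*4)*(-3 + 10*(-1*4)))*24 = (⅙ - 1*(-4)*(-3 + 10*(-4)))*24 = (⅙ - 1*(-4)*(-3 - 40))*24 = (⅙ - 1*(-4)*(-43))*24 = (⅙ - 172)*24 = -1031/6*24 = -4124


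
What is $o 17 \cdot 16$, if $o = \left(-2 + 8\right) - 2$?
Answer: $1088$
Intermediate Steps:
$o = 4$ ($o = 6 - 2 = 4$)
$o 17 \cdot 16 = 4 \cdot 17 \cdot 16 = 68 \cdot 16 = 1088$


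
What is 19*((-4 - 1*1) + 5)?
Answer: 0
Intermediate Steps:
19*((-4 - 1*1) + 5) = 19*((-4 - 1) + 5) = 19*(-5 + 5) = 19*0 = 0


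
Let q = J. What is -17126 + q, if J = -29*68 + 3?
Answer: -19095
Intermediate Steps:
J = -1969 (J = -1972 + 3 = -1969)
q = -1969
-17126 + q = -17126 - 1969 = -19095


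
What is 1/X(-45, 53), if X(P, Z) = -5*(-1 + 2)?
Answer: -⅕ ≈ -0.20000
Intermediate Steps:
X(P, Z) = -5 (X(P, Z) = -5*1 = -5)
1/X(-45, 53) = 1/(-5) = -⅕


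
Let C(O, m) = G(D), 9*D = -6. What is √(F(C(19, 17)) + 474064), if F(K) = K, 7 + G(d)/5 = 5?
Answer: √474054 ≈ 688.52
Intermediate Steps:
D = -⅔ (D = (⅑)*(-6) = -⅔ ≈ -0.66667)
G(d) = -10 (G(d) = -35 + 5*5 = -35 + 25 = -10)
C(O, m) = -10
√(F(C(19, 17)) + 474064) = √(-10 + 474064) = √474054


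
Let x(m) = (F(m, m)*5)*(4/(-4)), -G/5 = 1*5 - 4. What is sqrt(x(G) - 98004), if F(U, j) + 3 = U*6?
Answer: 3*I*sqrt(10871) ≈ 312.79*I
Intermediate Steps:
G = -5 (G = -5*(1*5 - 4) = -5*(5 - 4) = -5*1 = -5)
F(U, j) = -3 + 6*U (F(U, j) = -3 + U*6 = -3 + 6*U)
x(m) = 15 - 30*m (x(m) = ((-3 + 6*m)*5)*(4/(-4)) = (-15 + 30*m)*(4*(-1/4)) = (-15 + 30*m)*(-1) = 15 - 30*m)
sqrt(x(G) - 98004) = sqrt((15 - 30*(-5)) - 98004) = sqrt((15 + 150) - 98004) = sqrt(165 - 98004) = sqrt(-97839) = 3*I*sqrt(10871)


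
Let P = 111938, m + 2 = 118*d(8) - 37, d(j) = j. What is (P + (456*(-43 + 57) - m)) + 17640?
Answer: 135057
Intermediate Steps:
m = 905 (m = -2 + (118*8 - 37) = -2 + (944 - 37) = -2 + 907 = 905)
(P + (456*(-43 + 57) - m)) + 17640 = (111938 + (456*(-43 + 57) - 1*905)) + 17640 = (111938 + (456*14 - 905)) + 17640 = (111938 + (6384 - 905)) + 17640 = (111938 + 5479) + 17640 = 117417 + 17640 = 135057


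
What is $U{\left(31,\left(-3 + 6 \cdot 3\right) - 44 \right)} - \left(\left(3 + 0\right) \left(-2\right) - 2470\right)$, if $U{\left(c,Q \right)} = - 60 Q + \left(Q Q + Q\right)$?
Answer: $5028$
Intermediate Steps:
$U{\left(c,Q \right)} = Q^{2} - 59 Q$ ($U{\left(c,Q \right)} = - 60 Q + \left(Q^{2} + Q\right) = - 60 Q + \left(Q + Q^{2}\right) = Q^{2} - 59 Q$)
$U{\left(31,\left(-3 + 6 \cdot 3\right) - 44 \right)} - \left(\left(3 + 0\right) \left(-2\right) - 2470\right) = \left(\left(-3 + 6 \cdot 3\right) - 44\right) \left(-59 + \left(\left(-3 + 6 \cdot 3\right) - 44\right)\right) - \left(\left(3 + 0\right) \left(-2\right) - 2470\right) = \left(\left(-3 + 18\right) - 44\right) \left(-59 + \left(\left(-3 + 18\right) - 44\right)\right) - \left(3 \left(-2\right) - 2470\right) = \left(15 - 44\right) \left(-59 + \left(15 - 44\right)\right) - \left(-6 - 2470\right) = - 29 \left(-59 - 29\right) - -2476 = \left(-29\right) \left(-88\right) + 2476 = 2552 + 2476 = 5028$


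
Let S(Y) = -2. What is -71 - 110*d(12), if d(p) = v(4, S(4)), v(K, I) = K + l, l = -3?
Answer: -181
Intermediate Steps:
v(K, I) = -3 + K (v(K, I) = K - 3 = -3 + K)
d(p) = 1 (d(p) = -3 + 4 = 1)
-71 - 110*d(12) = -71 - 110*1 = -71 - 110 = -181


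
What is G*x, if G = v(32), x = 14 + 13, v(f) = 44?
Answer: 1188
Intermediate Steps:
x = 27
G = 44
G*x = 44*27 = 1188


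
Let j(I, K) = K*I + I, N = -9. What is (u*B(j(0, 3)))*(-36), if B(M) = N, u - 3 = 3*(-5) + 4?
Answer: -2592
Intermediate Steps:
j(I, K) = I + I*K (j(I, K) = I*K + I = I + I*K)
u = -8 (u = 3 + (3*(-5) + 4) = 3 + (-15 + 4) = 3 - 11 = -8)
B(M) = -9
(u*B(j(0, 3)))*(-36) = -8*(-9)*(-36) = 72*(-36) = -2592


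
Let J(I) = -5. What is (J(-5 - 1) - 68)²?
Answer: 5329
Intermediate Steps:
(J(-5 - 1) - 68)² = (-5 - 68)² = (-73)² = 5329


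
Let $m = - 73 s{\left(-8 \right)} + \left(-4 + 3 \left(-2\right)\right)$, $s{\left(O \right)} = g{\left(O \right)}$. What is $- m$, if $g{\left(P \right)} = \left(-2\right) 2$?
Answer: $-282$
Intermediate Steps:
$g{\left(P \right)} = -4$
$s{\left(O \right)} = -4$
$m = 282$ ($m = \left(-73\right) \left(-4\right) + \left(-4 + 3 \left(-2\right)\right) = 292 - 10 = 282$)
$- m = \left(-1\right) 282 = -282$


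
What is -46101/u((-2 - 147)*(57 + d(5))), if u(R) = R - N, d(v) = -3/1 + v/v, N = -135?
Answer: 46101/8060 ≈ 5.7197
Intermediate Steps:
d(v) = -2 (d(v) = -3*1 + 1 = -3 + 1 = -2)
u(R) = 135 + R (u(R) = R - 1*(-135) = R + 135 = 135 + R)
-46101/u((-2 - 147)*(57 + d(5))) = -46101/(135 + (-2 - 147)*(57 - 2)) = -46101/(135 - 149*55) = -46101/(135 - 8195) = -46101/(-8060) = -46101*(-1/8060) = 46101/8060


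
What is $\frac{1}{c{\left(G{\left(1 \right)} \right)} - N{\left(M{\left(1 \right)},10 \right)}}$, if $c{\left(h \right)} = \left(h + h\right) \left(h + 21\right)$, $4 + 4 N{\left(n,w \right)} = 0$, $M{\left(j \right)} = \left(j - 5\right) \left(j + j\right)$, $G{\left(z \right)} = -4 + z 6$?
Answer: $\frac{1}{93} \approx 0.010753$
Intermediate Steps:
$G{\left(z \right)} = -4 + 6 z$
$M{\left(j \right)} = 2 j \left(-5 + j\right)$ ($M{\left(j \right)} = \left(-5 + j\right) 2 j = 2 j \left(-5 + j\right)$)
$N{\left(n,w \right)} = -1$ ($N{\left(n,w \right)} = -1 + \frac{1}{4} \cdot 0 = -1 + 0 = -1$)
$c{\left(h \right)} = 2 h \left(21 + h\right)$
$\frac{1}{c{\left(G{\left(1 \right)} \right)} - N{\left(M{\left(1 \right)},10 \right)}} = \frac{1}{2 \left(-4 + 6 \cdot 1\right) \left(21 + \left(-4 + 6 \cdot 1\right)\right) - -1} = \frac{1}{2 \left(-4 + 6\right) \left(21 + \left(-4 + 6\right)\right) + 1} = \frac{1}{2 \cdot 2 \left(21 + 2\right) + 1} = \frac{1}{2 \cdot 2 \cdot 23 + 1} = \frac{1}{92 + 1} = \frac{1}{93}$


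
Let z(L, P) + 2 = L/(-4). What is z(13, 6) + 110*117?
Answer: 51459/4 ≈ 12865.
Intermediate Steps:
z(L, P) = -2 - L/4 (z(L, P) = -2 + L/(-4) = -2 + L*(-¼) = -2 - L/4)
z(13, 6) + 110*117 = (-2 - ¼*13) + 110*117 = (-2 - 13/4) + 12870 = -21/4 + 12870 = 51459/4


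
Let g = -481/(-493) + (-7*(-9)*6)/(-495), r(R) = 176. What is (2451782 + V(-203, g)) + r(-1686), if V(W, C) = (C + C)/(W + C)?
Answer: 6741163219735/2749298 ≈ 2.4520e+6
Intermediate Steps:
g = 5749/27115 (g = -481*(-1/493) + (63*6)*(-1/495) = 481/493 + 378*(-1/495) = 481/493 - 42/55 = 5749/27115 ≈ 0.21202)
V(W, C) = 2*C/(C + W) (V(W, C) = (2*C)/(C + W) = 2*C/(C + W))
(2451782 + V(-203, g)) + r(-1686) = (2451782 + 2*(5749/27115)/(5749/27115 - 203)) + 176 = (2451782 + 2*(5749/27115)/(-5498596/27115)) + 176 = (2451782 + 2*(5749/27115)*(-27115/5498596)) + 176 = (2451782 - 5749/2749298) + 176 = 6740679343287/2749298 + 176 = 6741163219735/2749298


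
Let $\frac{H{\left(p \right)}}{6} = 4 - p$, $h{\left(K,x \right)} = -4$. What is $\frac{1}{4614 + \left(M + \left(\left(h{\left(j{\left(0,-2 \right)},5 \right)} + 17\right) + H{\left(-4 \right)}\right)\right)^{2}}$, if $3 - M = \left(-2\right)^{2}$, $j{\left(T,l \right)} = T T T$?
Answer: $\frac{1}{8214} \approx 0.00012174$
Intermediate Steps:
$j{\left(T,l \right)} = T^{3}$ ($j{\left(T,l \right)} = T^{2} T = T^{3}$)
$H{\left(p \right)} = 24 - 6 p$ ($H{\left(p \right)} = 6 \left(4 - p\right) = 24 - 6 p$)
$M = -1$ ($M = 3 - \left(-2\right)^{2} = 3 - 4 = -1$)
$\frac{1}{4614 + \left(M + \left(\left(h{\left(j{\left(0,-2 \right)},5 \right)} + 17\right) + H{\left(-4 \right)}\right)\right)^{2}} = \frac{1}{4614 + \left(-1 + \left(\left(-4 + 17\right) + \left(24 - -24\right)\right)\right)^{2}} = \frac{1}{4614 + \left(-1 + \left(13 + \left(24 + 24\right)\right)\right)^{2}} = \frac{1}{4614 + \left(-1 + \left(13 + 48\right)\right)^{2}} = \frac{1}{4614 + \left(-1 + 61\right)^{2}} = \frac{1}{4614 + 60^{2}} = \frac{1}{4614 + 3600} = \frac{1}{8214}$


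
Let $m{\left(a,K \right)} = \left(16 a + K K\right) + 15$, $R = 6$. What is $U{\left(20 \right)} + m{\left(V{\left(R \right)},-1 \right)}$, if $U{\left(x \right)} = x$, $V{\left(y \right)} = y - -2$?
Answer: $164$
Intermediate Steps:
$V{\left(y \right)} = 2 + y$ ($V{\left(y \right)} = y + 2 = 2 + y$)
$m{\left(a,K \right)} = 15 + K^{2} + 16 a$ ($m{\left(a,K \right)} = \left(16 a + K^{2}\right) + 15 = \left(K^{2} + 16 a\right) + 15 = 15 + K^{2} + 16 a$)
$U{\left(20 \right)} + m{\left(V{\left(R \right)},-1 \right)} = 20 + \left(15 + \left(-1\right)^{2} + 16 \left(2 + 6\right)\right) = 20 + \left(15 + 1 + 16 \cdot 8\right) = 20 + \left(15 + 1 + 128\right) = 20 + 144 = 164$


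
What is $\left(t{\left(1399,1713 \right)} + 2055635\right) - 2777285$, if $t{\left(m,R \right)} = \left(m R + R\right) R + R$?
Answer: $4107396663$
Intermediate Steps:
$t{\left(m,R \right)} = R + R \left(R + R m\right)$ ($t{\left(m,R \right)} = \left(R m + R\right) R + R = \left(R + R m\right) R + R = R \left(R + R m\right) + R = R + R \left(R + R m\right)$)
$\left(t{\left(1399,1713 \right)} + 2055635\right) - 2777285 = \left(1713 \left(1 + 1713 + 1713 \cdot 1399\right) + 2055635\right) - 2777285 = \left(1713 \left(1 + 1713 + 2396487\right) + 2055635\right) - 2777285 = \left(1713 \cdot 2398201 + 2055635\right) - 2777285 = \left(4108118313 + 2055635\right) - 2777285 = 4110173948 - 2777285 = 4107396663$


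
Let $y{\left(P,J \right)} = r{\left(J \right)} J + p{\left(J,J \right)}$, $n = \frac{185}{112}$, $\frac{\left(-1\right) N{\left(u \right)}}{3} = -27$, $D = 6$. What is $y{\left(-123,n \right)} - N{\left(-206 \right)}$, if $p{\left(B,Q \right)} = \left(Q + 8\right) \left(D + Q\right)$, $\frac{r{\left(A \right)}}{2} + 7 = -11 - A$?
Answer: $- \frac{904017}{12544} \approx -72.068$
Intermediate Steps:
$N{\left(u \right)} = 81$ ($N{\left(u \right)} = \left(-3\right) \left(-27\right) = 81$)
$r{\left(A \right)} = -36 - 2 A$ ($r{\left(A \right)} = -14 + 2 \left(-11 - A\right) = -14 - \left(22 + 2 A\right) = -36 - 2 A$)
$n = \frac{185}{112}$ ($n = 185 \cdot \frac{1}{112} = \frac{185}{112} \approx 1.6518$)
$p{\left(B,Q \right)} = \left(6 + Q\right) \left(8 + Q\right)$ ($p{\left(B,Q \right)} = \left(Q + 8\right) \left(6 + Q\right) = \left(8 + Q\right) \left(6 + Q\right) = \left(6 + Q\right) \left(8 + Q\right)$)
$y{\left(P,J \right)} = 48 + J^{2} + 14 J + J \left(-36 - 2 J\right)$ ($y{\left(P,J \right)} = \left(-36 - 2 J\right) J + \left(48 + J^{2} + 14 J\right) = J \left(-36 - 2 J\right) + \left(48 + J^{2} + 14 J\right) = 48 + J^{2} + 14 J + J \left(-36 - 2 J\right)$)
$y{\left(-123,n \right)} - N{\left(-206 \right)} = \left(48 - \left(\frac{185}{112}\right)^{2} - \frac{2035}{56}\right) - 81 = \left(48 - \frac{34225}{12544} - \frac{2035}{56}\right) - 81 = \frac{112047}{12544} - 81 = - \frac{904017}{12544}$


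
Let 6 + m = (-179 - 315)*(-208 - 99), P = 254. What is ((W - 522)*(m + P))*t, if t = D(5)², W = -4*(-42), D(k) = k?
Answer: -1344368100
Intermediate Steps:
m = 151652 (m = -6 + (-179 - 315)*(-208 - 99) = -6 - 494*(-307) = -6 + 151658 = 151652)
W = 168
t = 25 (t = 5² = 25)
((W - 522)*(m + P))*t = ((168 - 522)*(151652 + 254))*25 = -354*151906*25 = -53774724*25 = -1344368100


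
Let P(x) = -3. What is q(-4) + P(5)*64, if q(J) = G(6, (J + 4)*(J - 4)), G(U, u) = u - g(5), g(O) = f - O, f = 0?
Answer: -187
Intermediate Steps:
g(O) = -O (g(O) = 0 - O = -O)
G(U, u) = 5 + u (G(U, u) = u - (-1)*5 = u - 1*(-5) = u + 5 = 5 + u)
q(J) = 5 + (-4 + J)*(4 + J) (q(J) = 5 + (J + 4)*(J - 4) = 5 + (4 + J)*(-4 + J) = 5 + (-4 + J)*(4 + J))
q(-4) + P(5)*64 = (-11 + (-4)²) - 3*64 = (-11 + 16) - 192 = 5 - 192 = -187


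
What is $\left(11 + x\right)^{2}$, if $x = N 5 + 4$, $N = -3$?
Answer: $0$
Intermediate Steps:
$x = -11$ ($x = \left(-3\right) 5 + 4 = -15 + 4 = -11$)
$\left(11 + x\right)^{2} = \left(11 - 11\right)^{2} = 0^{2} = 0$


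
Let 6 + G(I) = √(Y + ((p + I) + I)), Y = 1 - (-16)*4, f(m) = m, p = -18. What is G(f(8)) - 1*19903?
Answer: -19909 + 3*√7 ≈ -19901.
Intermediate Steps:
Y = 65 (Y = 1 - 4*(-16) = 1 + 64 = 65)
G(I) = -6 + √(47 + 2*I) (G(I) = -6 + √(65 + ((-18 + I) + I)) = -6 + √(65 + (-18 + 2*I)) = -6 + √(47 + 2*I))
G(f(8)) - 1*19903 = (-6 + √(47 + 2*8)) - 1*19903 = (-6 + √(47 + 16)) - 19903 = (-6 + √63) - 19903 = (-6 + 3*√7) - 19903 = -19909 + 3*√7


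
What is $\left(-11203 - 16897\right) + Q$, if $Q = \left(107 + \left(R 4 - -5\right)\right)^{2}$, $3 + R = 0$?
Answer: $-18100$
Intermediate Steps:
$R = -3$ ($R = -3 + 0 = -3$)
$Q = 10000$ ($Q = \left(107 - 7\right)^{2} = 100^{2} = 10000$)
$\left(-11203 - 16897\right) + Q = \left(-11203 - 16897\right) + 10000 = -28100 + 10000 = -18100$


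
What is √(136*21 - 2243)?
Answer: √613 ≈ 24.759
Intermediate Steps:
√(136*21 - 2243) = √(2856 - 2243) = √613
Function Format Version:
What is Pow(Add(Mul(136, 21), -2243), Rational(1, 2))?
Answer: Pow(613, Rational(1, 2)) ≈ 24.759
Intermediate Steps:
Pow(Add(Mul(136, 21), -2243), Rational(1, 2)) = Pow(Add(2856, -2243), Rational(1, 2)) = Pow(613, Rational(1, 2))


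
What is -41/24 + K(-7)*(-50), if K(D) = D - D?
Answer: -41/24 ≈ -1.7083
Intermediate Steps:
K(D) = 0
-41/24 + K(-7)*(-50) = -41/24 + 0*(-50) = -41*1/24 + 0 = -41/24 + 0 = -41/24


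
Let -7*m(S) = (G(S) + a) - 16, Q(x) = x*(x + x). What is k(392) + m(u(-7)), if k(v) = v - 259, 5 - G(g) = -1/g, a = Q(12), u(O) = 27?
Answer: 17657/189 ≈ 93.423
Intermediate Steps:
Q(x) = 2*x**2 (Q(x) = x*(2*x) = 2*x**2)
a = 288 (a = 2*12**2 = 2*144 = 288)
G(g) = 5 + 1/g (G(g) = 5 - (-1)/g = 5 + 1/g)
m(S) = -277/7 - 1/(7*S) (m(S) = -(((5 + 1/S) + 288) - 16)/7 = -((293 + 1/S) - 16)/7 = -(277 + 1/S)/7 = -277/7 - 1/(7*S))
k(v) = -259 + v
k(392) + m(u(-7)) = (-259 + 392) + (1/7)*(-1 - 277*27)/27 = 133 + (1/7)*(1/27)*(-1 - 7479) = 133 + (1/7)*(1/27)*(-7480) = 133 - 7480/189 = 17657/189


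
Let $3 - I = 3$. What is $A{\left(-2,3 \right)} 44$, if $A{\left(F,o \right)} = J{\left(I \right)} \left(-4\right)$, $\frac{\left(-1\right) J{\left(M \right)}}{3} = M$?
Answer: $0$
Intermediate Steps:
$I = 0$ ($I = 3 - 3 = 0$)
$J{\left(M \right)} = - 3 M$
$A{\left(F,o \right)} = 0$ ($A{\left(F,o \right)} = \left(-3\right) 0 \left(-4\right) = 0 \left(-4\right) = 0$)
$A{\left(-2,3 \right)} 44 = 0 \cdot 44 = 0$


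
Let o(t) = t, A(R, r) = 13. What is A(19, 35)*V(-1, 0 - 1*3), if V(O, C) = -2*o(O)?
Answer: 26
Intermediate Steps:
V(O, C) = -2*O
A(19, 35)*V(-1, 0 - 1*3) = 13*(-2*(-1)) = 13*2 = 26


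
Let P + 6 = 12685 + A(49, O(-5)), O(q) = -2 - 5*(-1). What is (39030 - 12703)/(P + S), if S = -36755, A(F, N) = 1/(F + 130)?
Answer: -4712533/4309603 ≈ -1.0935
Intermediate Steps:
O(q) = 3 (O(q) = -2 - 1*(-5) = -2 + 5 = 3)
A(F, N) = 1/(130 + F)
P = 2269542/179 (P = -6 + (12685 + 1/(130 + 49)) = -6 + (12685 + 1/179) = -6 + 2270616/179 = 2269542/179 ≈ 12679.)
(39030 - 12703)/(P + S) = (39030 - 12703)/(2269542/179 - 36755) = 26327/(-4309603/179) = 26327*(-179/4309603) = -4712533/4309603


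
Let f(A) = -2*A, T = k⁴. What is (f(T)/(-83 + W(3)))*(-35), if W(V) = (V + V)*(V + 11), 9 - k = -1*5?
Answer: 2689120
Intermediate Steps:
k = 14 (k = 9 - (-1)*5 = 9 - 1*(-5) = 9 + 5 = 14)
W(V) = 2*V*(11 + V) (W(V) = (2*V)*(11 + V) = 2*V*(11 + V))
T = 38416 (T = 14⁴ = 38416)
(f(T)/(-83 + W(3)))*(-35) = ((-2*38416)/(-83 + 2*3*(11 + 3)))*(-35) = -76832/(-83 + 2*3*14)*(-35) = -76832/(-83 + 84)*(-35) = -76832/1*(-35) = -76832*1*(-35) = -76832*(-35) = 2689120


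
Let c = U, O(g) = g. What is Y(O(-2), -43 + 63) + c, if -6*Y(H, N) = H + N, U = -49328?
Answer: -49331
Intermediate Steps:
Y(H, N) = -H/6 - N/6 (Y(H, N) = -(H + N)/6 = -H/6 - N/6)
c = -49328
Y(O(-2), -43 + 63) + c = (-⅙*(-2) - (-43 + 63)/6) - 49328 = (⅓ - ⅙*20) - 49328 = (⅓ - 10/3) - 49328 = -3 - 49328 = -49331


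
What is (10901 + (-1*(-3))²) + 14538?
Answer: 25448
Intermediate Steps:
(10901 + (-1*(-3))²) + 14538 = (10901 + 3²) + 14538 = (10901 + 9) + 14538 = 10910 + 14538 = 25448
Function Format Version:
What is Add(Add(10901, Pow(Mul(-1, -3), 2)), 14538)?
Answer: 25448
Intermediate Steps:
Add(Add(10901, Pow(Mul(-1, -3), 2)), 14538) = Add(Add(10901, Pow(3, 2)), 14538) = Add(Add(10901, 9), 14538) = Add(10910, 14538) = 25448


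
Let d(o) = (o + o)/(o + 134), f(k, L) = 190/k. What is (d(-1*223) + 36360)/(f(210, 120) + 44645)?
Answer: 33983103/41721598 ≈ 0.81452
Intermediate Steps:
d(o) = 2*o/(134 + o) (d(o) = (2*o)/(134 + o) = 2*o/(134 + o))
(d(-1*223) + 36360)/(f(210, 120) + 44645) = (2*(-1*223)/(134 - 1*223) + 36360)/(190/210 + 44645) = (2*(-223)/(134 - 223) + 36360)/(190*(1/210) + 44645) = (2*(-223)/(-89) + 36360)/(19/21 + 44645) = (2*(-223)*(-1/89) + 36360)/(937564/21) = (446/89 + 36360)*(21/937564) = (3236486/89)*(21/937564) = 33983103/41721598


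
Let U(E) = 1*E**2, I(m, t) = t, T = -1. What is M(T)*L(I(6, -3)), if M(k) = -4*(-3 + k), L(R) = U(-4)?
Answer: 256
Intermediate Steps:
U(E) = E**2
L(R) = 16 (L(R) = (-4)**2 = 16)
M(k) = 12 - 4*k
M(T)*L(I(6, -3)) = (12 - 4*(-1))*16 = (12 + 4)*16 = 16*16 = 256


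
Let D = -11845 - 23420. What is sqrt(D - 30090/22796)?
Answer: 3*I*sqrt(509066993330)/11398 ≈ 187.79*I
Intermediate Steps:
D = -35265
sqrt(D - 30090/22796) = sqrt(-35265 - 30090/22796) = sqrt(-35265 - 30090*1/22796) = sqrt(-35265 - 15045/11398) = sqrt(-401965515/11398) = 3*I*sqrt(509066993330)/11398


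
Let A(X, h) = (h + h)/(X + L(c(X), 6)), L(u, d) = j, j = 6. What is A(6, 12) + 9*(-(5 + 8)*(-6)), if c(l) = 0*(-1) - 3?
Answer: 704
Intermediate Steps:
c(l) = -3 (c(l) = 0 - 3 = -3)
L(u, d) = 6
A(X, h) = 2*h/(6 + X) (A(X, h) = (h + h)/(X + 6) = (2*h)/(6 + X) = 2*h/(6 + X))
A(6, 12) + 9*(-(5 + 8)*(-6)) = 2*12/(6 + 6) + 9*(-(5 + 8)*(-6)) = 2*12/12 + 9*(-13*(-6)) = 2*12*(1/12) + 9*(-1*(-78)) = 2 + 9*78 = 2 + 702 = 704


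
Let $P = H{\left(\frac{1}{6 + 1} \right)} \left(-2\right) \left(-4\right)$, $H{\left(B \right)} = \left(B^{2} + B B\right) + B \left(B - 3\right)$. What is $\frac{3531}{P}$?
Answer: $- \frac{57673}{48} \approx -1201.5$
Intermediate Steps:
$H{\left(B \right)} = 2 B^{2} + B \left(-3 + B\right)$ ($H{\left(B \right)} = \left(B^{2} + B^{2}\right) + B \left(-3 + B\right) = 2 B^{2} + B \left(-3 + B\right)$)
$P = - \frac{144}{49}$ ($P = \frac{3 \left(-1 + \frac{1}{6 + 1}\right)}{6 + 1} \left(-2\right) \left(-4\right) = \frac{3 \left(-1 + \frac{1}{7}\right)}{7} \left(-2\right) \left(-4\right) = 3 \cdot \frac{1}{7} \left(-1 + \frac{1}{7}\right) \left(-2\right) \left(-4\right) = 3 \cdot \frac{1}{7} \left(- \frac{6}{7}\right) \left(-2\right) \left(-4\right) = \left(- \frac{18}{49}\right) \left(-2\right) \left(-4\right) = \frac{36}{49} \left(-4\right) = - \frac{144}{49} \approx -2.9388$)
$\frac{3531}{P} = \frac{3531}{- \frac{144}{49}} = 3531 \left(- \frac{49}{144}\right) = - \frac{57673}{48}$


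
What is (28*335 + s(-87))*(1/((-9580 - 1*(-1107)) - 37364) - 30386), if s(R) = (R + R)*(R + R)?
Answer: -55232999059448/45837 ≈ -1.2050e+9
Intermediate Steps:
s(R) = 4*R² (s(R) = (2*R)*(2*R) = 4*R²)
(28*335 + s(-87))*(1/((-9580 - 1*(-1107)) - 37364) - 30386) = (28*335 + 4*(-87)²)*(1/((-9580 - 1*(-1107)) - 37364) - 30386) = (9380 + 4*7569)*(1/((-9580 + 1107) - 37364) - 30386) = (9380 + 30276)*(1/(-8473 - 37364) - 30386) = 39656*(1/(-45837) - 30386) = 39656*(-1/45837 - 30386) = 39656*(-1392803083/45837) = -55232999059448/45837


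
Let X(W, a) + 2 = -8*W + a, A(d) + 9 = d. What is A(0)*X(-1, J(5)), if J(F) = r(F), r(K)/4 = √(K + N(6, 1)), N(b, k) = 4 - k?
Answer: -54 - 72*√2 ≈ -155.82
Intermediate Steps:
A(d) = -9 + d
r(K) = 4*√(3 + K) (r(K) = 4*√(K + (4 - 1*1)) = 4*√(K + (4 - 1)) = 4*√(K + 3) = 4*√(3 + K))
J(F) = 4*√(3 + F)
X(W, a) = -2 + a - 8*W (X(W, a) = -2 + (-8*W + a) = -2 + (a - 8*W) = -2 + a - 8*W)
A(0)*X(-1, J(5)) = (-9 + 0)*(-2 + 4*√(3 + 5) - 8*(-1)) = -9*(-2 + 4*√8 + 8) = -9*(-2 + 4*(2*√2) + 8) = -9*(-2 + 8*√2 + 8) = -9*(6 + 8*√2) = -54 - 72*√2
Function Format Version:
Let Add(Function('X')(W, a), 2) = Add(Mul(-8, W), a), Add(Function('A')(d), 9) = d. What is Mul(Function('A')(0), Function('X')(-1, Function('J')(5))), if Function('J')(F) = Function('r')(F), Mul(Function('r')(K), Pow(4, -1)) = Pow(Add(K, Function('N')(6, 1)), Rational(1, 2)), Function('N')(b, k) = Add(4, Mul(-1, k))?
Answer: Add(-54, Mul(-72, Pow(2, Rational(1, 2)))) ≈ -155.82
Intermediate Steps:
Function('A')(d) = Add(-9, d)
Function('r')(K) = Mul(4, Pow(Add(3, K), Rational(1, 2))) (Function('r')(K) = Mul(4, Pow(Add(K, Add(4, Mul(-1, 1))), Rational(1, 2))) = Mul(4, Pow(Add(K, Add(4, -1)), Rational(1, 2))) = Mul(4, Pow(Add(K, 3), Rational(1, 2))) = Mul(4, Pow(Add(3, K), Rational(1, 2))))
Function('J')(F) = Mul(4, Pow(Add(3, F), Rational(1, 2)))
Function('X')(W, a) = Add(-2, a, Mul(-8, W)) (Function('X')(W, a) = Add(-2, Add(Mul(-8, W), a)) = Add(-2, Add(a, Mul(-8, W))) = Add(-2, a, Mul(-8, W)))
Mul(Function('A')(0), Function('X')(-1, Function('J')(5))) = Mul(Add(-9, 0), Add(-2, Mul(4, Pow(Add(3, 5), Rational(1, 2))), Mul(-8, -1))) = Mul(-9, Add(-2, Mul(4, Pow(8, Rational(1, 2))), 8)) = Mul(-9, Add(-2, Mul(4, Mul(2, Pow(2, Rational(1, 2)))), 8)) = Mul(-9, Add(-2, Mul(8, Pow(2, Rational(1, 2))), 8)) = Mul(-9, Add(6, Mul(8, Pow(2, Rational(1, 2))))) = Add(-54, Mul(-72, Pow(2, Rational(1, 2))))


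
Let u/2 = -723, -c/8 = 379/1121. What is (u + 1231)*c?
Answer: 651880/1121 ≈ 581.52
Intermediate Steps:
c = -3032/1121 ≈ -2.7047
u = -1446 (u = 2*(-723) = -1446)
(u + 1231)*c = (-1446 + 1231)*(-3032/1121) = -215*(-3032/1121) = 651880/1121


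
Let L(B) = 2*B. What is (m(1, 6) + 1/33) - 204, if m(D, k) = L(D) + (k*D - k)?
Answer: -6665/33 ≈ -201.97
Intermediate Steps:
m(D, k) = -k + 2*D + D*k (m(D, k) = 2*D + (k*D - k) = 2*D + (D*k - k) = 2*D + (-k + D*k) = -k + 2*D + D*k)
(m(1, 6) + 1/33) - 204 = ((-1*6 + 2*1 + 1*6) + 1/33) - 204 = ((-6 + 2 + 6) + 1/33) - 204 = (2 + 1/33) - 204 = 67/33 - 204 = -6665/33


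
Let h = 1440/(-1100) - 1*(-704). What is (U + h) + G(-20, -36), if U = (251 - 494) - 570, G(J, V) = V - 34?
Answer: -9917/55 ≈ -180.31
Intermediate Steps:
G(J, V) = -34 + V
U = -813 (U = -243 - 570 = -813)
h = 38648/55 (h = 1440*(-1/1100) + 704 = -72/55 + 704 = 38648/55 ≈ 702.69)
(U + h) + G(-20, -36) = (-813 + 38648/55) + (-34 - 36) = -6067/55 - 70 = -9917/55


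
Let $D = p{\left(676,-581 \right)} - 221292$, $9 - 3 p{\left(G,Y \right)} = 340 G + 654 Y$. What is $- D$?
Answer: $\frac{513733}{3} \approx 1.7124 \cdot 10^{5}$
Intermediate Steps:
$p{\left(G,Y \right)} = 3 - 218 Y - \frac{340 G}{3}$ ($p{\left(G,Y \right)} = 3 - \frac{340 G + 654 Y}{3} = 3 - \left(218 Y + \frac{340 G}{3}\right) = 3 - 218 Y - \frac{340 G}{3}$)
$D = - \frac{513733}{3}$ ($D = \left(3 - -126658 - \frac{229840}{3}\right) - 221292 = \left(3 + 126658 - \frac{229840}{3}\right) - 221292 = \frac{150143}{3} - 221292 = - \frac{513733}{3} \approx -1.7124 \cdot 10^{5}$)
$- D = \left(-1\right) \left(- \frac{513733}{3}\right) = \frac{513733}{3}$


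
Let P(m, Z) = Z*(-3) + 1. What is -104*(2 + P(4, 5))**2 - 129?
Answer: -15105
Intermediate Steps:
P(m, Z) = 1 - 3*Z (P(m, Z) = -3*Z + 1 = 1 - 3*Z)
-104*(2 + P(4, 5))**2 - 129 = -104*(2 + (1 - 3*5))**2 - 129 = -104*(2 + (1 - 15))**2 - 129 = -104*(2 - 14)**2 - 129 = -104*(-12)**2 - 129 = -104*144 - 129 = -14976 - 129 = -15105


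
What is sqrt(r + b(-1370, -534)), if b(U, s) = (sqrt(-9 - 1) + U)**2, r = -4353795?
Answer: sqrt(-4353795 + (-1370 + I*sqrt(10))**2) ≈ 2.753 - 1573.8*I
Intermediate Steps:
b(U, s) = (U + I*sqrt(10))**2 (b(U, s) = (sqrt(-10) + U)**2 = (I*sqrt(10) + U)**2 = (U + I*sqrt(10))**2)
sqrt(r + b(-1370, -534)) = sqrt(-4353795 + (-1370 + I*sqrt(10))**2)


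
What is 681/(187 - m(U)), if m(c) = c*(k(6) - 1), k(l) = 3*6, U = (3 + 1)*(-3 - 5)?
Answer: 681/731 ≈ 0.93160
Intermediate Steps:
U = -32 (U = 4*(-8) = -32)
k(l) = 18
m(c) = 17*c (m(c) = c*(18 - 1) = c*17 = 17*c)
681/(187 - m(U)) = 681/(187 - 17*(-32)) = 681/(187 - 1*(-544)) = 681/(187 + 544) = 681/731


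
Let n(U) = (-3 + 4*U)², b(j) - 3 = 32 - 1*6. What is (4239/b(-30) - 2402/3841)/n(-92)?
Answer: 16212341/15331693349 ≈ 0.0010574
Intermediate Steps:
b(j) = 29 (b(j) = 3 + (32 - 1*6) = 3 + (32 - 6) = 3 + 26 = 29)
(4239/b(-30) - 2402/3841)/n(-92) = (4239/29 - 2402/3841)/((-3 + 4*(-92))²) = (4239*(1/29) - 2402*1/3841)/((-3 - 368)²) = (4239/29 - 2402/3841)/((-371)²) = (16212341/111389)/137641 = (16212341/111389)*(1/137641) = 16212341/15331693349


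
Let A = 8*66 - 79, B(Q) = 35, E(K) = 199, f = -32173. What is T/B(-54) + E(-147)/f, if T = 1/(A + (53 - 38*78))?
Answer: -17180003/2772347410 ≈ -0.0061969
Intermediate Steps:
A = 449 (A = 528 - 79 = 449)
T = -1/2462 (T = 1/(449 + (53 - 38*78)) = 1/(449 + (53 - 2964)) = 1/(449 - 2911) = 1/(-2462) = -1/2462 ≈ -0.00040617)
T/B(-54) + E(-147)/f = -1/2462/35 + 199/(-32173) = -1/2462*1/35 + 199*(-1/32173) = -1/86170 - 199/32173 = -17180003/2772347410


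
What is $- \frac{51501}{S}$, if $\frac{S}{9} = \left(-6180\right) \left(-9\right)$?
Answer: $- \frac{17167}{166860} \approx -0.10288$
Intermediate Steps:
$S = 500580$ ($S = 9 \left(\left(-6180\right) \left(-9\right)\right) = 9 \cdot 55620 = 500580$)
$- \frac{51501}{S} = - \frac{51501}{500580} = \left(-51501\right) \frac{1}{500580} = - \frac{17167}{166860}$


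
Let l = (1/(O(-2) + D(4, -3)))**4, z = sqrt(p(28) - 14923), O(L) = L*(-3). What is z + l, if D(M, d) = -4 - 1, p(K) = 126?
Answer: 1 + I*sqrt(14797) ≈ 1.0 + 121.64*I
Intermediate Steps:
O(L) = -3*L
D(M, d) = -5
z = I*sqrt(14797) (z = sqrt(126 - 14923) = sqrt(-14797) = I*sqrt(14797) ≈ 121.64*I)
l = 1 (l = (1/(-3*(-2) - 5))**4 = (1/(6 - 5))**4 = (1/1)**4 = 1**4 = 1)
z + l = I*sqrt(14797) + 1 = 1 + I*sqrt(14797)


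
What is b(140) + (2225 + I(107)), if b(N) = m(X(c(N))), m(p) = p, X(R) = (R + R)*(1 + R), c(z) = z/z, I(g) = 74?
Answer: 2303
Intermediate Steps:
c(z) = 1
X(R) = 2*R*(1 + R) (X(R) = (2*R)*(1 + R) = 2*R*(1 + R))
b(N) = 4 (b(N) = 2*1*(1 + 1) = 2*1*2 = 4)
b(140) + (2225 + I(107)) = 4 + (2225 + 74) = 4 + 2299 = 2303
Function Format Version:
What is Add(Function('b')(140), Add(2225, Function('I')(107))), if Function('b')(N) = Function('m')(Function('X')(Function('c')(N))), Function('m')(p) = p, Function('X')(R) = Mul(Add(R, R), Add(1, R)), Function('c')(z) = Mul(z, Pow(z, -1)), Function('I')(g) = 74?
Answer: 2303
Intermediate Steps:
Function('c')(z) = 1
Function('X')(R) = Mul(2, R, Add(1, R)) (Function('X')(R) = Mul(Mul(2, R), Add(1, R)) = Mul(2, R, Add(1, R)))
Function('b')(N) = 4 (Function('b')(N) = Mul(2, 1, Add(1, 1)) = Mul(2, 1, 2) = 4)
Add(Function('b')(140), Add(2225, Function('I')(107))) = Add(4, Add(2225, 74)) = Add(4, 2299) = 2303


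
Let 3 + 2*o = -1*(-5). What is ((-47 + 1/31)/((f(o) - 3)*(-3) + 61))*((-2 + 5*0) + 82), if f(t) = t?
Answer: -116480/2077 ≈ -56.081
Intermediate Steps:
o = 1 (o = -3/2 + (-1*(-5))/2 = -3/2 + (½)*5 = -3/2 + 5/2 = 1)
((-47 + 1/31)/((f(o) - 3)*(-3) + 61))*((-2 + 5*0) + 82) = ((-47 + 1/31)/((1 - 3)*(-3) + 61))*((-2 + 5*0) + 82) = ((-47 + 1/31)/(-2*(-3) + 61))*((-2 + 0) + 82) = (-1456/(31*(6 + 61)))*(-2 + 82) = -1456/31/67*80 = -1456/31*1/67*80 = -1456/2077*80 = -116480/2077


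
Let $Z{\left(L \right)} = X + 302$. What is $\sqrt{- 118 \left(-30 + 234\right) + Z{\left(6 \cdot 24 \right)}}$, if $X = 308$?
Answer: $i \sqrt{23462} \approx 153.17 i$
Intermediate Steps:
$Z{\left(L \right)} = 610$ ($Z{\left(L \right)} = 308 + 302 = 610$)
$\sqrt{- 118 \left(-30 + 234\right) + Z{\left(6 \cdot 24 \right)}} = \sqrt{- 118 \left(-30 + 234\right) + 610} = \sqrt{\left(-118\right) 204 + 610} = \sqrt{-24072 + 610} = \sqrt{-23462} = i \sqrt{23462}$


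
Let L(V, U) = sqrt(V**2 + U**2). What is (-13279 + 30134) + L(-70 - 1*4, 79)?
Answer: 16855 + sqrt(11717) ≈ 16963.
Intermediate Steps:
L(V, U) = sqrt(U**2 + V**2)
(-13279 + 30134) + L(-70 - 1*4, 79) = (-13279 + 30134) + sqrt(79**2 + (-70 - 1*4)**2) = 16855 + sqrt(6241 + (-70 - 4)**2) = 16855 + sqrt(6241 + (-74)**2) = 16855 + sqrt(6241 + 5476) = 16855 + sqrt(11717)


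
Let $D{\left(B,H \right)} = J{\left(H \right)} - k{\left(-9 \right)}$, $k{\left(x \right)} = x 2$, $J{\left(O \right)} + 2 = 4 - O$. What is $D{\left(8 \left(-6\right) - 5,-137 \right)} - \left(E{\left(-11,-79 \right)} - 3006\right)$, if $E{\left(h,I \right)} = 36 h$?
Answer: $3559$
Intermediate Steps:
$J{\left(O \right)} = 2 - O$ ($J{\left(O \right)} = -2 - \left(-4 + O\right) = 2 - O$)
$k{\left(x \right)} = 2 x$
$D{\left(B,H \right)} = 20 - H$ ($D{\left(B,H \right)} = \left(2 - H\right) - 2 \left(-9\right) = \left(2 - H\right) - -18 = \left(2 - H\right) + 18 = 20 - H$)
$D{\left(8 \left(-6\right) - 5,-137 \right)} - \left(E{\left(-11,-79 \right)} - 3006\right) = \left(20 - -137\right) - \left(36 \left(-11\right) - 3006\right) = \left(20 + 137\right) - \left(-396 - 3006\right) = 157 - -3402 = 157 + 3402 = 3559$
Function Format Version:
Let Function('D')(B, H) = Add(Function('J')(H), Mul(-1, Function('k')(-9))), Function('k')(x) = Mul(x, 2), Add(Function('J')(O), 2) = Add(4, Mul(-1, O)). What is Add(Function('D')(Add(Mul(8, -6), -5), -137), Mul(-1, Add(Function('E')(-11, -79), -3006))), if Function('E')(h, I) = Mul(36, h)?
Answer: 3559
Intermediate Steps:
Function('J')(O) = Add(2, Mul(-1, O)) (Function('J')(O) = Add(-2, Add(4, Mul(-1, O))) = Add(2, Mul(-1, O)))
Function('k')(x) = Mul(2, x)
Function('D')(B, H) = Add(20, Mul(-1, H)) (Function('D')(B, H) = Add(Add(2, Mul(-1, H)), Mul(-1, Mul(2, -9))) = Add(Add(2, Mul(-1, H)), Mul(-1, -18)) = Add(Add(2, Mul(-1, H)), 18) = Add(20, Mul(-1, H)))
Add(Function('D')(Add(Mul(8, -6), -5), -137), Mul(-1, Add(Function('E')(-11, -79), -3006))) = Add(Add(20, Mul(-1, -137)), Mul(-1, Add(Mul(36, -11), -3006))) = Add(Add(20, 137), Mul(-1, Add(-396, -3006))) = Add(157, Mul(-1, -3402)) = Add(157, 3402) = 3559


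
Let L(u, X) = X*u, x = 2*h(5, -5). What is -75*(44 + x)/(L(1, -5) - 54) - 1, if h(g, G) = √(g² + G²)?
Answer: 3241/59 + 750*√2/59 ≈ 72.910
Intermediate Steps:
h(g, G) = √(G² + g²)
x = 10*√2 (x = 2*√((-5)² + 5²) = 2*√(25 + 25) = 2*√50 = 2*(5*√2) = 10*√2 ≈ 14.142)
-75*(44 + x)/(L(1, -5) - 54) - 1 = -75*(44 + 10*√2)/(-5*1 - 54) - 1 = -75*(44 + 10*√2)/(-5 - 54) - 1 = -75*(44 + 10*√2)/(-59) - 1 = -75*(44 + 10*√2)*(-1)/59 - 1 = -75*(-44/59 - 10*√2/59) - 1 = (3300/59 + 750*√2/59) - 1 = 3241/59 + 750*√2/59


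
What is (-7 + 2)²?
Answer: 25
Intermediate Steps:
(-7 + 2)² = (-5)² = 25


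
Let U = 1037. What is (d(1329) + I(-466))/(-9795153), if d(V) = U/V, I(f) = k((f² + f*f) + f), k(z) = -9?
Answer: 10924/13017758337 ≈ 8.3916e-7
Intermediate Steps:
I(f) = -9
d(V) = 1037/V
(d(1329) + I(-466))/(-9795153) = (1037/1329 - 9)/(-9795153) = (1037*(1/1329) - 9)*(-1/9795153) = (1037/1329 - 9)*(-1/9795153) = -10924/1329*(-1/9795153) = 10924/13017758337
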